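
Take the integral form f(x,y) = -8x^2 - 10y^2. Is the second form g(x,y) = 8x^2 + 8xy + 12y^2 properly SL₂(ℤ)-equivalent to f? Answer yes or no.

D₁ = -320, D₂ = -320
f is negative-definite; reduce −f:
−f: reduced (well bottom): (8,0,10) with a≤c, −a<b≤a
flip sign back: reduced form of f is (-8,0,-10)
g: reduced (well bottom): (8,8,12) with a≤c, −a<b≤a
reduced forms (-8, 0, -10) vs (8, 8, 12) ⇒ inequivalent

no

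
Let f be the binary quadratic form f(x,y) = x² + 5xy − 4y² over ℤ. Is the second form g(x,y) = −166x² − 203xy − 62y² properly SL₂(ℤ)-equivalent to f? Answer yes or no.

D₁ = 41, D₂ = 41
river cycle of f (length 10): (-4, 3, 2), (2, 5, -2), (-2, 3, 4), (4, 5, -1), (-1, 5, 4), (4, 3, -2), (-2, 5, 2), (2, 3, -4), (-4, 5, 1), (1, 5, -4)
river cycle of g (length 10): (1, 5, -4), (-4, 3, 2), (2, 5, -2), (-2, 3, 4), (4, 5, -1), (-1, 5, 4), (4, 3, -2), (-2, 5, 2), (2, 3, -4), (-4, 5, 1)
cycles coincide ⇒ equivalent

yes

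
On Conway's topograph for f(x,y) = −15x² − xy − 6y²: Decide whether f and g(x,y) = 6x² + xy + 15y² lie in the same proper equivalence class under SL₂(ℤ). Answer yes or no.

D₁ = -359, D₂ = -359
f is negative-definite; reduce −f:
−f: flip: (15,1,6)→(6,-1,15)
−f: reduced (well bottom): (6,-1,15) with a≤c, −a<b≤a
flip sign back: reduced form of f is (-6,1,-15)
g: reduced (well bottom): (6,1,15) with a≤c, −a<b≤a
reduced forms (-6, 1, -15) vs (6, 1, 15) ⇒ inequivalent

no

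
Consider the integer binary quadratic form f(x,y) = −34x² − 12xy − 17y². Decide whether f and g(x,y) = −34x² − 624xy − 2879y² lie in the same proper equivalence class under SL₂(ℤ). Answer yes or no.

D₁ = -2168, D₂ = -2168
f is negative-definite; reduce −f:
−f: flip: (34,12,17)→(17,-12,34)
−f: reduced (well bottom): (17,-12,34) with a≤c, −a<b≤a
flip sign back: reduced form of f is (-17,12,-34)
g is negative-definite; reduce −g:
−g: translate: b→12 (≡624 mod 68), so (34,624,2879)→(34,12,17)
−g: flip: (34,12,17)→(17,-12,34)
−g: reduced (well bottom): (17,-12,34) with a≤c, −a<b≤a
flip sign back: reduced form of g is (-17,12,-34)
reduced forms (-17, 12, -34) vs (-17, 12, -34) ⇒ equivalent

yes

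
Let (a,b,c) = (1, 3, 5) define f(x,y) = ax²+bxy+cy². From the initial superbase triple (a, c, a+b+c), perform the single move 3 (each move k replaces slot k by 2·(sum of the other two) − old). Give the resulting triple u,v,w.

start (1,5,9) = (f(1,0),f(0,1),f(1,1))
replace slot 3: 2·(1+5) − 9 = 3 → (1,5,3)

1,5,3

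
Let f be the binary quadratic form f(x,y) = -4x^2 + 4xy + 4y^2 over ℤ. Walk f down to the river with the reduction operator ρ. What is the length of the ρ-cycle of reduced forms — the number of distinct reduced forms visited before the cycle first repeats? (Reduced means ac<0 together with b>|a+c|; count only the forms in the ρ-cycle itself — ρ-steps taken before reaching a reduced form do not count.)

D = 80, ⌊√D⌋ = 8
river: ρ → (4,4,-4)
river: ρ → (-4,4,4)
ρ-cycle length = 2 (tail of 0 descent steps not counted)

2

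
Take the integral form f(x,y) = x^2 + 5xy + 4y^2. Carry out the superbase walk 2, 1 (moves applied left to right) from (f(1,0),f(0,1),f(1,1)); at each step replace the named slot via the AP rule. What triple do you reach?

start (1,4,10) = (f(1,0),f(0,1),f(1,1))
replace slot 2: 2·(1+10) − 4 = 18 → (1,18,10)
replace slot 1: 2·(18+10) − 1 = 55 → (55,18,10)

55,18,10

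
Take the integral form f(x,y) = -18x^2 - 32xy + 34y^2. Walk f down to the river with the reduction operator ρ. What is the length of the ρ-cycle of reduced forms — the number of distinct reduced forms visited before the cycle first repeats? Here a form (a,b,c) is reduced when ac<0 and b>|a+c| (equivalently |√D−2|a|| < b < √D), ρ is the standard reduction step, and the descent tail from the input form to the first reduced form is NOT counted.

D = 3472, ⌊√D⌋ = 58
descent: ρ → (34,32,-18)  [lands on river]
river: ρ → (-18,40,26)
river: ρ → (26,12,-32)
river: ρ → (-32,52,6)
river: ρ → (6,56,-14)
river: ρ → (-14,56,6)
river: ρ → (6,52,-32)
river: ρ → (-32,12,26)
river: ρ → (26,40,-18)
river: ρ → (-18,32,34)
river: ρ → (34,36,-16)
river: ρ → (-16,28,42)
river: ρ → (42,56,-2)
river: ρ → (-2,56,42)
river: ρ → (42,28,-16)
river: ρ → (-16,36,34)
ρ-cycle length = 16 (tail of 1 descent step not counted)

16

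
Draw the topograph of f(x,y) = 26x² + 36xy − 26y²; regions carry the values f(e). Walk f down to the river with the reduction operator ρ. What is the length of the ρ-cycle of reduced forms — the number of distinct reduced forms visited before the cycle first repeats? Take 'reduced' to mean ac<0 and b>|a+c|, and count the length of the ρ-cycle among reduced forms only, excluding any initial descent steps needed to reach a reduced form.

D = 4000, ⌊√D⌋ = 63
river: ρ → (-26,16,36)
river: ρ → (36,56,-6)
river: ρ → (-6,52,54)
river: ρ → (54,56,-4)
river: ρ → (-4,56,54)
river: ρ → (54,52,-6)
river: ρ → (-6,56,36)
river: ρ → (36,16,-26)
river: ρ → (-26,36,26)
river: ρ → (26,16,-36)
river: ρ → (-36,56,6)
river: ρ → (6,52,-54)
river: ρ → (-54,56,4)
river: ρ → (4,56,-54)
river: ρ → (-54,52,6)
river: ρ → (6,56,-36)
river: ρ → (-36,16,26)
river: ρ → (26,36,-26)
ρ-cycle length = 18 (tail of 0 descent steps not counted)

18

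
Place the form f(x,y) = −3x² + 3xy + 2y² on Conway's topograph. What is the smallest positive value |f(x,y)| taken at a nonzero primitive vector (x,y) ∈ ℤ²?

river: ρ → (2,5,-1)
river: ρ → (-1,5,2)
river: ρ → (2,3,-3)
river: ρ → (-3,3,2)
closes: descent 0, river 4
min |a| on river = 1

1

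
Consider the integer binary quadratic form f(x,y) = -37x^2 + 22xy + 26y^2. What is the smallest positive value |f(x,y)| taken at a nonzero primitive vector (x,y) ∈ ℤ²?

river: ρ → (26,30,-33)
river: ρ → (-33,36,23)
river: ρ → (23,56,-13)
river: ρ → (-13,48,39)
river: ρ → (39,30,-22)
river: ρ → (-22,58,11)
river: ρ → (11,52,-37)
river: ρ → (-37,22,26)
closes: descent 0, river 8
min |a| on river = 11

11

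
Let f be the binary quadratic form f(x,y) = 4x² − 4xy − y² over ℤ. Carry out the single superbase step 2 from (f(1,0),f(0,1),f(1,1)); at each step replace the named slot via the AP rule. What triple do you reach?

start (4,-1,-1) = (f(1,0),f(0,1),f(1,1))
replace slot 2: 2·(4+(-1)) − (-1) = 7 → (4,7,-1)

4,7,-1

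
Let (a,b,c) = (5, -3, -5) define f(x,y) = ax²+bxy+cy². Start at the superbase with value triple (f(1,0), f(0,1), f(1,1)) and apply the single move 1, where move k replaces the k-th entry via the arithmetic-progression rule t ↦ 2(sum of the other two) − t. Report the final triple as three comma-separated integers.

start (5,-5,-3) = (f(1,0),f(0,1),f(1,1))
replace slot 1: 2·((-5)+(-3)) − 5 = -21 → (-21,-5,-3)

-21,-5,-3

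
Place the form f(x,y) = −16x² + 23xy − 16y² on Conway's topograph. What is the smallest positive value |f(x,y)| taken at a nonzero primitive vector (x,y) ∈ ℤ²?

translate: b→9 (≡-23 mod 32), so (16,-23,16)→(16,9,9)
flip: (16,9,9)→(9,-9,16)
translate: b→9 (≡-9 mod 18), so (9,-9,16)→(9,9,16)
reduced (well bottom): (9,9,16) with a≤c, −a<b≤a
well minimum |f| = |-9| = 9 (negative-definite)

9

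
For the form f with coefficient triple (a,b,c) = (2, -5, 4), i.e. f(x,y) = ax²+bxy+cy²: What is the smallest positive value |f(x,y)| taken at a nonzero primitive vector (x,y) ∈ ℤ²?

translate: b→-1 (≡-5 mod 4), so (2,-5,4)→(2,-1,1)
flip: (2,-1,1)→(1,1,2)
reduced (well bottom): (1,1,2) with a≤c, −a<b≤a
well minimum = a = 1

1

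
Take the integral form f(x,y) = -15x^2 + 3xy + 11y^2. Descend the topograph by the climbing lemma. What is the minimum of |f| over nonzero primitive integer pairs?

descent: ρ → (11,19,-7)  [lands on river]
river: ρ → (-7,23,5)
river: ρ → (5,17,-19)
river: ρ → (-19,21,3)
river: ρ → (3,21,-19)
river: ρ → (-19,17,5)
river: ρ → (5,23,-7)
river: ρ → (-7,19,11)
river: ρ → (11,25,-1)
river: ρ → (-1,25,11)
closes: descent 1, river 10
min |a| on river = 1

1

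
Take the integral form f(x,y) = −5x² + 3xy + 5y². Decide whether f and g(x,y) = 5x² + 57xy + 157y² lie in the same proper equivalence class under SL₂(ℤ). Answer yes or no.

D₁ = 109, D₂ = 109
river cycle of f (length 14): (5, 7, -3), (-3, 5, 7), (7, 9, -1), (-1, 9, 7), (7, 5, -3), (-3, 7, 5), (5, 3, -5), (-5, 7, 3), (3, 5, -7), (-7, 9, 1), … (4 more)
river cycle of g (length 14): (5, 7, -3), (-3, 5, 7), (7, 9, -1), (-1, 9, 7), (7, 5, -3), (-3, 7, 5), (5, 3, -5), (-5, 7, 3), (3, 5, -7), (-7, 9, 1), … (4 more)
cycles coincide ⇒ equivalent

yes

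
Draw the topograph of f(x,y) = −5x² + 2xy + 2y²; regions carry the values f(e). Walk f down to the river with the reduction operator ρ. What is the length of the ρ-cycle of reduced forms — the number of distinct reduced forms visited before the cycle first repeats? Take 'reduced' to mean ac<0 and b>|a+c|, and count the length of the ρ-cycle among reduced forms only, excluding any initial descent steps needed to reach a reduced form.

D = 44, ⌊√D⌋ = 6
descent: ρ → (2,6,-1)  [lands on river]
river: ρ → (-1,6,2)
ρ-cycle length = 2 (tail of 1 descent step not counted)

2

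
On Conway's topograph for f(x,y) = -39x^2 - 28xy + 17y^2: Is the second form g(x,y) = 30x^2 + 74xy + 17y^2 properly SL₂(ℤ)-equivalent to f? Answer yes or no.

D₁ = 3436, D₂ = 3436
river cycle of f (length 46): (17, 28, -39), (-39, 50, 6), (6, 58, -3), (-3, 56, 25), (25, 44, -15), (-15, 46, 22), (22, 42, -19), (-19, 34, 30), (30, 26, -23), (-23, 20, 33), … (36 more)
river cycle of g (length 46): (17, 28, -39), (-39, 50, 6), (6, 58, -3), (-3, 56, 25), (25, 44, -15), (-15, 46, 22), (22, 42, -19), (-19, 34, 30), (30, 26, -23), (-23, 20, 33), … (36 more)
cycles coincide ⇒ equivalent

yes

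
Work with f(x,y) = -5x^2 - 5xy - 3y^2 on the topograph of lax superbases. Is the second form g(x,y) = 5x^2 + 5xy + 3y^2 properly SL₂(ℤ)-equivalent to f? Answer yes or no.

D₁ = -35, D₂ = -35
f is negative-definite; reduce −f:
−f: flip: (5,5,3)→(3,-5,5)
−f: translate: b→1 (≡-5 mod 6), so (3,-5,5)→(3,1,3)
−f: reduced (well bottom): (3,1,3) with a≤c, −a<b≤a
flip sign back: reduced form of f is (-3,-1,-3)
g: flip: (5,5,3)→(3,-5,5)
g: translate: b→1 (≡-5 mod 6), so (3,-5,5)→(3,1,3)
g: reduced (well bottom): (3,1,3) with a≤c, −a<b≤a
reduced forms (-3, -1, -3) vs (3, 1, 3) ⇒ inequivalent

no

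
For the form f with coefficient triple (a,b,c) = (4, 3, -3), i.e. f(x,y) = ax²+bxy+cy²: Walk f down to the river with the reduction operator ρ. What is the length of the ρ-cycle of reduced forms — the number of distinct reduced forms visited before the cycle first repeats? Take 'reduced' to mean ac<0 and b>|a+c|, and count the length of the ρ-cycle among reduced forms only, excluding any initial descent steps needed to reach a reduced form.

D = 57, ⌊√D⌋ = 7
river: ρ → (-3,3,4)
river: ρ → (4,5,-2)
river: ρ → (-2,7,1)
river: ρ → (1,7,-2)
river: ρ → (-2,5,4)
river: ρ → (4,3,-3)
ρ-cycle length = 6 (tail of 0 descent steps not counted)

6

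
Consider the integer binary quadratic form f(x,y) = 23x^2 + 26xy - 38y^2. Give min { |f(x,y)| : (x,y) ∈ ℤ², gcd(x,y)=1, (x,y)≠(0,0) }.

river: ρ → (-38,50,11)
river: ρ → (11,60,-13)
river: ρ → (-13,44,43)
river: ρ → (43,42,-14)
river: ρ → (-14,42,43)
river: ρ → (43,44,-13)
river: ρ → (-13,60,11)
river: ρ → (11,50,-38)
river: ρ → (-38,26,23)
river: ρ → (23,20,-41)
river: ρ → (-41,62,2)
river: ρ → (2,62,-41)
river: ρ → (-41,20,23)
river: ρ → (23,26,-38)
closes: descent 0, river 14
min |a| on river = 2

2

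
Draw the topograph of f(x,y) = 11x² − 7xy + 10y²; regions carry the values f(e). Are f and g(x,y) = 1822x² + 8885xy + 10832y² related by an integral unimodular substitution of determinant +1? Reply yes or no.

D₁ = -391, D₂ = -391
f: flip: (11,-7,10)→(10,7,11)
f: reduced (well bottom): (10,7,11) with a≤c, −a<b≤a
g: translate: b→1597 (≡8885 mod 3644), so (1822,8885,10832)→(1822,1597,350)
g: flip: (1822,1597,350)→(350,-1597,1822)
g: translate: b→-197 (≡-1597 mod 700), so (350,-1597,1822)→(350,-197,28)
g: flip: (350,-197,28)→(28,197,350)
g: translate: b→-27 (≡197 mod 56), so (28,197,350)→(28,-27,10)
g: flip: (28,-27,10)→(10,27,28)
g: translate: b→7 (≡27 mod 20), so (10,27,28)→(10,7,11)
g: reduced (well bottom): (10,7,11) with a≤c, −a<b≤a
reduced forms (10, 7, 11) vs (10, 7, 11) ⇒ equivalent

yes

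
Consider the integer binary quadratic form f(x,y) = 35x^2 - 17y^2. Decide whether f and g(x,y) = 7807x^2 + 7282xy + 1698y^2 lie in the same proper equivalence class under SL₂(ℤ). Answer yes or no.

D₁ = 2380, D₂ = 2380
river cycle of f (length 10): (-17, 34, 18), (18, 38, -13), (-13, 40, 15), (15, 20, -33), (-33, 46, 2), (2, 46, -33), (-33, 20, 15), (15, 40, -13), (-13, 38, 18), (18, 34, -17)
river cycle of g (length 10): (-17, 34, 18), (18, 38, -13), (-13, 40, 15), (15, 20, -33), (-33, 46, 2), (2, 46, -33), (-33, 20, 15), (15, 40, -13), (-13, 38, 18), (18, 34, -17)
cycles coincide ⇒ equivalent

yes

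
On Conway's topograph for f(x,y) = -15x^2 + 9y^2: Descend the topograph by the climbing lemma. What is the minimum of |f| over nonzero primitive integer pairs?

descent: ρ → (9,18,-6)  [lands on river]
river: ρ → (-6,18,9)
closes: descent 1, river 2
min |a| on river = 6

6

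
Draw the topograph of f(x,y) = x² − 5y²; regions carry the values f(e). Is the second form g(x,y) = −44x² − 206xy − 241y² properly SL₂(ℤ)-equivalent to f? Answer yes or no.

D₁ = 20, D₂ = 20
river cycle of f (length 2): (1, 4, -1), (-1, 4, 1)
river cycle of g (length 2): (1, 4, -1), (-1, 4, 1)
cycles coincide ⇒ equivalent

yes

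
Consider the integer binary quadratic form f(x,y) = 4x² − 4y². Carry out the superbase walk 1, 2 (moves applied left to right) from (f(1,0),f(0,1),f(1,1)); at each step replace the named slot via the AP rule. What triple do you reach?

start (4,-4,0) = (f(1,0),f(0,1),f(1,1))
replace slot 1: 2·((-4)+0) − 4 = -12 → (-12,-4,0)
replace slot 2: 2·((-12)+0) − (-4) = -20 → (-12,-20,0)

-12,-20,0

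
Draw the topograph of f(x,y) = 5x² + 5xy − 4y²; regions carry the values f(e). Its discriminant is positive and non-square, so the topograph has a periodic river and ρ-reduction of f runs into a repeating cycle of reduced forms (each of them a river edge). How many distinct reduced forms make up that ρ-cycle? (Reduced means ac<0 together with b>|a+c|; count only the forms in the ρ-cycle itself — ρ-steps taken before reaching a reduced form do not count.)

D = 105, ⌊√D⌋ = 10
river: ρ → (-4,3,6)
river: ρ → (6,9,-1)
river: ρ → (-1,9,6)
river: ρ → (6,3,-4)
river: ρ → (-4,5,5)
river: ρ → (5,5,-4)
ρ-cycle length = 6 (tail of 0 descent steps not counted)

6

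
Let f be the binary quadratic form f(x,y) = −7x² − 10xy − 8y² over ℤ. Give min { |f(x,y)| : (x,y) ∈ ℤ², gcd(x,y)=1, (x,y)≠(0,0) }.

translate: b→-4 (≡10 mod 14), so (7,10,8)→(7,-4,5)
flip: (7,-4,5)→(5,4,7)
reduced (well bottom): (5,4,7) with a≤c, −a<b≤a
well minimum |f| = |-5| = 5 (negative-definite)

5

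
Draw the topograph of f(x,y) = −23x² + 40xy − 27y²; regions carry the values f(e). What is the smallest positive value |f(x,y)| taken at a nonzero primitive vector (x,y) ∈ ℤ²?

translate: b→6 (≡-40 mod 46), so (23,-40,27)→(23,6,10)
flip: (23,6,10)→(10,-6,23)
reduced (well bottom): (10,-6,23) with a≤c, −a<b≤a
well minimum |f| = |-10| = 10 (negative-definite)

10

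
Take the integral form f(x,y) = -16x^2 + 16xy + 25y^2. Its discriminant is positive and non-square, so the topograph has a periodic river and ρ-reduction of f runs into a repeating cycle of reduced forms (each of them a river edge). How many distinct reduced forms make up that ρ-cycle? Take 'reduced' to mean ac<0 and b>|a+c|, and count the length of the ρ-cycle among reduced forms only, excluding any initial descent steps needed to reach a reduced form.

D = 1856, ⌊√D⌋ = 43
river: ρ → (25,34,-7)
river: ρ → (-7,36,20)
river: ρ → (20,4,-23)
river: ρ → (-23,42,1)
river: ρ → (1,42,-23)
river: ρ → (-23,4,20)
river: ρ → (20,36,-7)
river: ρ → (-7,34,25)
river: ρ → (25,16,-16)
river: ρ → (-16,16,25)
ρ-cycle length = 10 (tail of 0 descent steps not counted)

10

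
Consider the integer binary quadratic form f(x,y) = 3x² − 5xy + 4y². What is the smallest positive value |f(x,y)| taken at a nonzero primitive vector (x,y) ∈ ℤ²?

translate: b→1 (≡-5 mod 6), so (3,-5,4)→(3,1,2)
flip: (3,1,2)→(2,-1,3)
reduced (well bottom): (2,-1,3) with a≤c, −a<b≤a
well minimum = a = 2

2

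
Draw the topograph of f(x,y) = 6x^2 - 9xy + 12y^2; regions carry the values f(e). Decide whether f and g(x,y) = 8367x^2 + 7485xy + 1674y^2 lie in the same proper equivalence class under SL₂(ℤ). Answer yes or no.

D₁ = -207, D₂ = -207
f: translate: b→3 (≡-9 mod 12), so (6,-9,12)→(6,3,9)
f: reduced (well bottom): (6,3,9) with a≤c, −a<b≤a
g: flip: (8367,7485,1674)→(1674,-7485,8367)
g: translate: b→-789 (≡-7485 mod 3348), so (1674,-7485,8367)→(1674,-789,93)
g: flip: (1674,-789,93)→(93,789,1674)
g: translate: b→45 (≡789 mod 186), so (93,789,1674)→(93,45,6)
g: flip: (93,45,6)→(6,-45,93)
g: translate: b→3 (≡-45 mod 12), so (6,-45,93)→(6,3,9)
g: reduced (well bottom): (6,3,9) with a≤c, −a<b≤a
reduced forms (6, 3, 9) vs (6, 3, 9) ⇒ equivalent

yes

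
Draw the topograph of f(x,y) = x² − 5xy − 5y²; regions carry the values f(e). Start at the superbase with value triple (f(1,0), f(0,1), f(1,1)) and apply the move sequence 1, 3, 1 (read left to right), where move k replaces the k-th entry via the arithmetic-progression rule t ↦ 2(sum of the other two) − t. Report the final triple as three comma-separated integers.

start (1,-5,-9) = (f(1,0),f(0,1),f(1,1))
replace slot 1: 2·((-5)+(-9)) − 1 = -29 → (-29,-5,-9)
replace slot 3: 2·((-29)+(-5)) − (-9) = -59 → (-29,-5,-59)
replace slot 1: 2·((-5)+(-59)) − (-29) = -99 → (-99,-5,-59)

-99,-5,-59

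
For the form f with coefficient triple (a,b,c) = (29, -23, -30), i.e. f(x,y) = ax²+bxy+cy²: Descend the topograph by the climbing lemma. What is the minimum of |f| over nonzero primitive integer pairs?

descent: ρ → (-30,23,29)  [lands on river]
river: ρ → (29,35,-24)
river: ρ → (-24,61,3)
river: ρ → (3,59,-44)
river: ρ → (-44,29,18)
river: ρ → (18,43,-30)
river: ρ → (-30,17,31)
river: ρ → (31,45,-16)
river: ρ → (-16,51,22)
river: ρ → (22,37,-30)
closes: descent 1, river 10
min |a| on river = 3

3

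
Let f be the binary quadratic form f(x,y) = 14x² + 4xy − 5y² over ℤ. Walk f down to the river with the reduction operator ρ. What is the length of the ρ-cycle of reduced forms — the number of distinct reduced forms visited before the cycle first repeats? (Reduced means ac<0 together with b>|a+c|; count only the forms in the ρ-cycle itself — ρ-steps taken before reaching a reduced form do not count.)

D = 296, ⌊√D⌋ = 17
descent: ρ → (-5,16,2)  [lands on river]
river: ρ → (2,16,-5)
river: ρ → (-5,14,5)
river: ρ → (5,16,-2)
river: ρ → (-2,16,5)
river: ρ → (5,14,-5)
ρ-cycle length = 6 (tail of 1 descent step not counted)

6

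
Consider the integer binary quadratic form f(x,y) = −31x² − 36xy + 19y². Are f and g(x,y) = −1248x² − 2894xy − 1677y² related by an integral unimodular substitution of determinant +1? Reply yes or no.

D₁ = 3652, D₂ = 3652
river cycle of f (length 32): (19, 36, -31), (-31, 26, 24), (24, 22, -33), (-33, 44, 13), (13, 60, -1), (-1, 60, 13), (13, 44, -33), (-33, 22, 24), (24, 26, -31), (-31, 36, 19), … (22 more)
river cycle of g (length 32): (-31, 26, 24), (24, 22, -33), (-33, 44, 13), (13, 60, -1), (-1, 60, 13), (13, 44, -33), (-33, 22, 24), (24, 26, -31), (-31, 36, 19), (19, 40, -27), … (22 more)
cycles coincide ⇒ equivalent

yes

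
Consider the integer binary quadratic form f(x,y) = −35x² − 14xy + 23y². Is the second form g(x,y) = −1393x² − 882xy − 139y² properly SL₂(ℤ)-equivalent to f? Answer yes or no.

D₁ = 3416, D₂ = 3416
river cycle of f (length 16): (23, 14, -35), (-35, 56, 2), (2, 56, -35), (-35, 14, 23), (23, 32, -26), (-26, 20, 29), (29, 38, -17), (-17, 30, 37), (37, 44, -10), (-10, 56, 7), … (6 more)
river cycle of g (length 16): (2, 56, -35), (-35, 14, 23), (23, 32, -26), (-26, 20, 29), (29, 38, -17), (-17, 30, 37), (37, 44, -10), (-10, 56, 7), (7, 56, -10), (-10, 44, 37), … (6 more)
cycles coincide ⇒ equivalent

yes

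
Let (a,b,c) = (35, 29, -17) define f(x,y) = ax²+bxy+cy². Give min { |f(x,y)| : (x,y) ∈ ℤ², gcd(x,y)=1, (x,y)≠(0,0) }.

river: ρ → (-17,39,25)
river: ρ → (25,11,-31)
river: ρ → (-31,51,5)
river: ρ → (5,49,-41)
river: ρ → (-41,33,13)
river: ρ → (13,45,-23)
river: ρ → (-23,47,11)
river: ρ → (11,41,-35)
river: ρ → (-35,29,17)
river: ρ → (17,39,-25)
river: ρ → (-25,11,31)
river: ρ → (31,51,-5)
river: ρ → (-5,49,41)
river: ρ → (41,33,-13)
river: ρ → (-13,45,23)
river: ρ → (23,47,-11)
river: ρ → (-11,41,35)
river: ρ → (35,29,-17)
closes: descent 0, river 18
min |a| on river = 5

5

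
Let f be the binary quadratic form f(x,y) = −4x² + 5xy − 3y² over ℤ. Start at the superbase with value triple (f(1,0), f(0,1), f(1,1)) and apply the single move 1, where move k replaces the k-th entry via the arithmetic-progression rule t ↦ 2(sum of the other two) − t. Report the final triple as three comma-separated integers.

start (-4,-3,-2) = (f(1,0),f(0,1),f(1,1))
replace slot 1: 2·((-3)+(-2)) − (-4) = -6 → (-6,-3,-2)

-6,-3,-2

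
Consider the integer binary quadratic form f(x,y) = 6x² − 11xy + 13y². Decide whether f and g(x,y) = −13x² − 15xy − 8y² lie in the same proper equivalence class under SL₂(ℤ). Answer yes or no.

D₁ = -191, D₂ = -191
f: translate: b→1 (≡-11 mod 12), so (6,-11,13)→(6,1,8)
f: reduced (well bottom): (6,1,8) with a≤c, −a<b≤a
g is negative-definite; reduce −g:
−g: translate: b→-11 (≡15 mod 26), so (13,15,8)→(13,-11,6)
−g: flip: (13,-11,6)→(6,11,13)
−g: translate: b→-1 (≡11 mod 12), so (6,11,13)→(6,-1,8)
−g: reduced (well bottom): (6,-1,8) with a≤c, −a<b≤a
flip sign back: reduced form of g is (-6,1,-8)
reduced forms (6, 1, 8) vs (-6, 1, -8) ⇒ inequivalent

no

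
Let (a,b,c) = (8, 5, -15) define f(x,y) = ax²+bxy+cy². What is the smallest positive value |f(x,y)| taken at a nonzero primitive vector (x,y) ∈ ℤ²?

descent: ρ → (-15,-5,8)
descent: ρ → (8,21,-2)  [lands on river]
river: ρ → (-2,19,18)
river: ρ → (18,17,-3)
river: ρ → (-3,19,12)
river: ρ → (12,5,-10)
river: ρ → (-10,15,7)
river: ρ → (7,13,-12)
river: ρ → (-12,11,8)
closes: descent 2, river 8
min |a| on river = 2

2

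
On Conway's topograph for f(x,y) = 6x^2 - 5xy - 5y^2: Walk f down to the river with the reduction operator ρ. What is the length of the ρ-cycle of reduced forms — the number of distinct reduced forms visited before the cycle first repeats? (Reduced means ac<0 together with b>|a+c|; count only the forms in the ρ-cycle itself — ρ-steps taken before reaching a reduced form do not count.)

D = 145, ⌊√D⌋ = 12
descent: ρ → (-5,5,6)  [lands on river]
river: ρ → (6,7,-4)
river: ρ → (-4,9,4)
river: ρ → (4,7,-6)
river: ρ → (-6,5,5)
river: ρ → (5,5,-6)
river: ρ → (-6,7,4)
river: ρ → (4,9,-4)
river: ρ → (-4,7,6)
river: ρ → (6,5,-5)
ρ-cycle length = 10 (tail of 1 descent step not counted)

10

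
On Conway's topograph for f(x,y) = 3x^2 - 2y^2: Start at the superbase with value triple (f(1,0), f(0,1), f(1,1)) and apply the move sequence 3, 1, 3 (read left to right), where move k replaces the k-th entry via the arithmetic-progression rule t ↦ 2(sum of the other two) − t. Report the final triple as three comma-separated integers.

start (3,-2,1) = (f(1,0),f(0,1),f(1,1))
replace slot 3: 2·(3+(-2)) − 1 = 1 → (3,-2,1)
replace slot 1: 2·((-2)+1) − 3 = -5 → (-5,-2,1)
replace slot 3: 2·((-5)+(-2)) − 1 = -15 → (-5,-2,-15)

-5,-2,-15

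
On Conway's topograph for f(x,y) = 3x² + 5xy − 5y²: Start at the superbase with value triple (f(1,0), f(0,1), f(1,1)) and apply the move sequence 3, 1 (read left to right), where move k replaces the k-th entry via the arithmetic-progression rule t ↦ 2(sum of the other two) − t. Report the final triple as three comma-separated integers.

start (3,-5,3) = (f(1,0),f(0,1),f(1,1))
replace slot 3: 2·(3+(-5)) − 3 = -7 → (3,-5,-7)
replace slot 1: 2·((-5)+(-7)) − 3 = -27 → (-27,-5,-7)

-27,-5,-7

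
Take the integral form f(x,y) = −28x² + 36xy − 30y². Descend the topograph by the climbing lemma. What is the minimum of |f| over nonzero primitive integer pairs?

translate: b→20 (≡-36 mod 56), so (28,-36,30)→(28,20,22)
flip: (28,20,22)→(22,-20,28)
reduced (well bottom): (22,-20,28) with a≤c, −a<b≤a
well minimum |f| = |-22| = 22 (negative-definite)

22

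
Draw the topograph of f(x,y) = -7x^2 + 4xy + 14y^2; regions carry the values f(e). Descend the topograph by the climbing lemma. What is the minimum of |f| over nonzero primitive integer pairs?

descent: ρ → (14,-4,-7)
descent: ρ → (-7,18,3)  [lands on river]
river: ρ → (3,18,-7)
river: ρ → (-7,10,11)
river: ρ → (11,12,-6)
river: ρ → (-6,12,11)
river: ρ → (11,10,-7)
closes: descent 2, river 6
min |a| on river = 3

3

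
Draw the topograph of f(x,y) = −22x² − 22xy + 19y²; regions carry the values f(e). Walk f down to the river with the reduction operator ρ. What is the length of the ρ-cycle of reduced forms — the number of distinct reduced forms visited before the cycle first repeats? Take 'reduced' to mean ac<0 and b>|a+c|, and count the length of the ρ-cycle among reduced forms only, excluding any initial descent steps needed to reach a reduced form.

D = 2156, ⌊√D⌋ = 46
descent: ρ → (19,22,-22)  [lands on river]
river: ρ → (-22,22,19)
river: ρ → (19,16,-25)
river: ρ → (-25,34,10)
river: ρ → (10,46,-1)
river: ρ → (-1,46,10)
river: ρ → (10,34,-25)
river: ρ → (-25,16,19)
ρ-cycle length = 8 (tail of 1 descent step not counted)

8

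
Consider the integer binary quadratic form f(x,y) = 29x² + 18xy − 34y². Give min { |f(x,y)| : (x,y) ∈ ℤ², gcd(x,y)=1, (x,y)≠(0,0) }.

river: ρ → (-34,50,13)
river: ρ → (13,54,-26)
river: ρ → (-26,50,17)
river: ρ → (17,52,-23)
river: ρ → (-23,40,29)
river: ρ → (29,18,-34)
closes: descent 0, river 6
min |a| on river = 13

13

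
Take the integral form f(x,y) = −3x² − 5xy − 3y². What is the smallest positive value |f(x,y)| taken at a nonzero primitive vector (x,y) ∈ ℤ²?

translate: b→-1 (≡5 mod 6), so (3,5,3)→(3,-1,1)
flip: (3,-1,1)→(1,1,3)
reduced (well bottom): (1,1,3) with a≤c, −a<b≤a
well minimum |f| = |-1| = 1 (negative-definite)

1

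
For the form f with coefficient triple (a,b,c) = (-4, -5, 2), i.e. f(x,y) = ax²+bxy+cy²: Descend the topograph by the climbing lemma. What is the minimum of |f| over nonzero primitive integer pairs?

descent: ρ → (2,5,-4)  [lands on river]
river: ρ → (-4,3,3)
river: ρ → (3,3,-4)
river: ρ → (-4,5,2)
river: ρ → (2,7,-1)
river: ρ → (-1,7,2)
closes: descent 1, river 6
min |a| on river = 1

1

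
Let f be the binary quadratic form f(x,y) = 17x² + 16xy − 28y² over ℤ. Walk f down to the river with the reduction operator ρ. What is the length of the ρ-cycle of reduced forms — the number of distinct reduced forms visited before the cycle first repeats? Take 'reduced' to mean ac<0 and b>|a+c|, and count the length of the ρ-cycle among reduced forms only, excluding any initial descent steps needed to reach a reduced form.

D = 2160, ⌊√D⌋ = 46
river: ρ → (-28,40,5)
river: ρ → (5,40,-28)
river: ρ → (-28,16,17)
river: ρ → (17,18,-27)
river: ρ → (-27,36,8)
river: ρ → (8,44,-7)
river: ρ → (-7,40,20)
river: ρ → (20,40,-7)
river: ρ → (-7,44,8)
river: ρ → (8,36,-27)
river: ρ → (-27,18,17)
river: ρ → (17,16,-28)
ρ-cycle length = 12 (tail of 0 descent steps not counted)

12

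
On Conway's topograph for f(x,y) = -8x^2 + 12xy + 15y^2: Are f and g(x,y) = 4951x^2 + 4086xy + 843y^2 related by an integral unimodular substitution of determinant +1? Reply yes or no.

D₁ = 624, D₂ = 624
river cycle of f (length 4): (15, 18, -5), (-5, 22, 7), (7, 20, -8), (-8, 12, 15)
river cycle of g (length 4): (-8, 12, 15), (15, 18, -5), (-5, 22, 7), (7, 20, -8)
cycles coincide ⇒ equivalent

yes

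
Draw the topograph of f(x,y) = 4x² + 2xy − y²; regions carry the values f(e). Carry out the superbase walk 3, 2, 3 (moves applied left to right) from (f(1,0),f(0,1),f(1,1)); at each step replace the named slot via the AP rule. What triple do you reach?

start (4,-1,5) = (f(1,0),f(0,1),f(1,1))
replace slot 3: 2·(4+(-1)) − 5 = 1 → (4,-1,1)
replace slot 2: 2·(4+1) − (-1) = 11 → (4,11,1)
replace slot 3: 2·(4+11) − 1 = 29 → (4,11,29)

4,11,29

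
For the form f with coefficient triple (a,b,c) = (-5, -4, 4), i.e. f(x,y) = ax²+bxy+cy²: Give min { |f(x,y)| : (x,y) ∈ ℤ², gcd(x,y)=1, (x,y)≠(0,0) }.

descent: ρ → (4,4,-5)  [lands on river]
river: ρ → (-5,6,3)
river: ρ → (3,6,-5)
river: ρ → (-5,4,4)
closes: descent 1, river 4
min |a| on river = 3

3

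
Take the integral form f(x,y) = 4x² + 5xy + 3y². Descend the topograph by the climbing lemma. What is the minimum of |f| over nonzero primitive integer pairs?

translate: b→-3 (≡5 mod 8), so (4,5,3)→(4,-3,2)
flip: (4,-3,2)→(2,3,4)
translate: b→-1 (≡3 mod 4), so (2,3,4)→(2,-1,3)
reduced (well bottom): (2,-1,3) with a≤c, −a<b≤a
well minimum = a = 2

2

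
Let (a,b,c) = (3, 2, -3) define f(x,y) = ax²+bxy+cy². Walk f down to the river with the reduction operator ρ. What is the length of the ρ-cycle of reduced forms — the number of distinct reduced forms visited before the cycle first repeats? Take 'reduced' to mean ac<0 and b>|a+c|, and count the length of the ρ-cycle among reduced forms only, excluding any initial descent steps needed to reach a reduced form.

D = 40, ⌊√D⌋ = 6
river: ρ → (-3,4,2)
river: ρ → (2,4,-3)
river: ρ → (-3,2,3)
river: ρ → (3,4,-2)
river: ρ → (-2,4,3)
river: ρ → (3,2,-3)
ρ-cycle length = 6 (tail of 0 descent steps not counted)

6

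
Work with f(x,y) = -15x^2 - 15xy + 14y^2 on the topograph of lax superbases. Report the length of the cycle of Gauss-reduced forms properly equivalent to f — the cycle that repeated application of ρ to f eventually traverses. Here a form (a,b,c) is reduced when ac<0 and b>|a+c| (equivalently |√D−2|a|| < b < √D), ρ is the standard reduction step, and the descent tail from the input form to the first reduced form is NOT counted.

D = 1065, ⌊√D⌋ = 32
descent: ρ → (14,15,-15)  [lands on river]
river: ρ → (-15,15,14)
river: ρ → (14,13,-16)
river: ρ → (-16,19,11)
river: ρ → (11,25,-10)
river: ρ → (-10,15,21)
river: ρ → (21,27,-4)
river: ρ → (-4,29,14)
river: ρ → (14,27,-6)
river: ρ → (-6,21,26)
river: ρ → (26,31,-1)
river: ρ → (-1,31,26)
river: ρ → (26,21,-6)
river: ρ → (-6,27,14)
river: ρ → (14,29,-4)
river: ρ → (-4,27,21)
river: ρ → (21,15,-10)
river: ρ → (-10,25,11)
river: ρ → (11,19,-16)
river: ρ → (-16,13,14)
ρ-cycle length = 20 (tail of 1 descent step not counted)

20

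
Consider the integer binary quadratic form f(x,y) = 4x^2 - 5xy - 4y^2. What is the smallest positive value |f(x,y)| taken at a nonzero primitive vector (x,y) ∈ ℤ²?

descent: ρ → (-4,5,4)  [lands on river]
river: ρ → (4,3,-5)
river: ρ → (-5,7,2)
river: ρ → (2,9,-1)
river: ρ → (-1,9,2)
river: ρ → (2,7,-5)
river: ρ → (-5,3,4)
river: ρ → (4,5,-4)
river: ρ → (-4,3,5)
river: ρ → (5,7,-2)
river: ρ → (-2,9,1)
river: ρ → (1,9,-2)
river: ρ → (-2,7,5)
river: ρ → (5,3,-4)
closes: descent 1, river 14
min |a| on river = 1

1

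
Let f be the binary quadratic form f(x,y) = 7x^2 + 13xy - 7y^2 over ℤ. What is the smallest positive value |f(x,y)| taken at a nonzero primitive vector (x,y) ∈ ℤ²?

river: ρ → (-7,15,5)
river: ρ → (5,15,-7)
river: ρ → (-7,13,7)
river: ρ → (7,15,-5)
river: ρ → (-5,15,7)
river: ρ → (7,13,-7)
closes: descent 0, river 6
min |a| on river = 5

5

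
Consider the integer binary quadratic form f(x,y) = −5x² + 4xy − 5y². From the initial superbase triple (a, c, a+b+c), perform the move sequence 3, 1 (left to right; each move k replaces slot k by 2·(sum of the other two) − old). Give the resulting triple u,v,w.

start (-5,-5,-6) = (f(1,0),f(0,1),f(1,1))
replace slot 3: 2·((-5)+(-5)) − (-6) = -14 → (-5,-5,-14)
replace slot 1: 2·((-5)+(-14)) − (-5) = -33 → (-33,-5,-14)

-33,-5,-14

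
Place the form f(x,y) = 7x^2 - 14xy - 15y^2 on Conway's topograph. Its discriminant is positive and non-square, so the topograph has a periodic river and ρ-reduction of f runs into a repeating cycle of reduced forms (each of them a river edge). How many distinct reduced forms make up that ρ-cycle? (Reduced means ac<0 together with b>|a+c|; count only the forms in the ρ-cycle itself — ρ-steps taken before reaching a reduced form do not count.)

D = 616, ⌊√D⌋ = 24
descent: ρ → (-15,14,7)  [lands on river]
river: ρ → (7,14,-15)
river: ρ → (-15,16,6)
river: ρ → (6,20,-9)
river: ρ → (-9,16,10)
river: ρ → (10,24,-1)
river: ρ → (-1,24,10)
river: ρ → (10,16,-9)
river: ρ → (-9,20,6)
river: ρ → (6,16,-15)
ρ-cycle length = 10 (tail of 1 descent step not counted)

10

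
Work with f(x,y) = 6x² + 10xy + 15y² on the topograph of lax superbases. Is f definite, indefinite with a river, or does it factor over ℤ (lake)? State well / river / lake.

D = b²−4ac = 10² − 4·6·15 = -260
D < 0 ⇒ definite ⇒ every region one sign ⇒ single well

well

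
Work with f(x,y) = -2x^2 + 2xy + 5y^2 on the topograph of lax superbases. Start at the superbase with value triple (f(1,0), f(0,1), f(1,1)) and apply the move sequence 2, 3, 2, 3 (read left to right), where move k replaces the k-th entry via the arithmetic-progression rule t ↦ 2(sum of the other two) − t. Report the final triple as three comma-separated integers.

start (-2,5,5) = (f(1,0),f(0,1),f(1,1))
replace slot 2: 2·((-2)+5) − 5 = 1 → (-2,1,5)
replace slot 3: 2·((-2)+1) − 5 = -7 → (-2,1,-7)
replace slot 2: 2·((-2)+(-7)) − 1 = -19 → (-2,-19,-7)
replace slot 3: 2·((-2)+(-19)) − (-7) = -35 → (-2,-19,-35)

-2,-19,-35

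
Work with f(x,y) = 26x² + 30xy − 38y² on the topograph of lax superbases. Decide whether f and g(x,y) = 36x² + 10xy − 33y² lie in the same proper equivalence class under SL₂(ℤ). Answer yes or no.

D₁ = 4852, D₂ = 4852
river cycle of f (length 38): (-38, 46, 18), (18, 62, -14), (-14, 50, 42), (42, 34, -22), (-22, 54, 22), (22, 34, -42), (-42, 50, 14), (14, 62, -18), (-18, 46, 38), (38, 30, -26), … (28 more)
river cycle of g (length 34): (-33, 56, 13), (13, 48, -49), (-49, 50, 12), (12, 46, -57), (-57, 68, 1), (1, 68, -57), (-57, 46, 12), (12, 50, -49), (-49, 48, 13), (13, 56, -33), … (24 more)
cycles differ ⇒ inequivalent

no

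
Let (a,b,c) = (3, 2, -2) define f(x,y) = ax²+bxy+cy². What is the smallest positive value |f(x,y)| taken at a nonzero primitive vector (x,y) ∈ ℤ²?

river: ρ → (-2,2,3)
river: ρ → (3,4,-1)
river: ρ → (-1,4,3)
river: ρ → (3,2,-2)
closes: descent 0, river 4
min |a| on river = 1

1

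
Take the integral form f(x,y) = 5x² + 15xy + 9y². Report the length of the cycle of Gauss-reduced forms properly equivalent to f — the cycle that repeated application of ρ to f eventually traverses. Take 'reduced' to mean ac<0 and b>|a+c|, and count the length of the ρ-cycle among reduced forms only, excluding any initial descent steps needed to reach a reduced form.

D = 45, ⌊√D⌋ = 6
descent: ρ → (9,3,-1)
descent: ρ → (-1,5,5)  [lands on river]
river: ρ → (5,5,-1)
ρ-cycle length = 2 (tail of 2 descent steps not counted)

2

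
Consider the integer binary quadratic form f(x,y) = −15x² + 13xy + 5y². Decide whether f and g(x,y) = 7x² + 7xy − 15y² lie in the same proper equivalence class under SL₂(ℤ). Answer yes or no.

D₁ = 469, D₂ = 469
river cycle of f (length 4): (5, 17, -9), (-9, 19, 3), (3, 17, -15), (-15, 13, 5)
river cycle of g (length 2): (7, 21, -1), (-1, 21, 7)
cycles differ ⇒ inequivalent

no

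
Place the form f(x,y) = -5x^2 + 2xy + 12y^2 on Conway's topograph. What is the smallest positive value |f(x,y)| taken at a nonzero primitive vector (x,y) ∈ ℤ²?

descent: ρ → (12,-2,-5)
descent: ρ → (-5,12,5)  [lands on river]
river: ρ → (5,8,-9)
river: ρ → (-9,10,4)
river: ρ → (4,14,-3)
river: ρ → (-3,10,12)
river: ρ → (12,14,-1)
river: ρ → (-1,14,12)
river: ρ → (12,10,-3)
river: ρ → (-3,14,4)
river: ρ → (4,10,-9)
river: ρ → (-9,8,5)
river: ρ → (5,12,-5)
river: ρ → (-5,8,9)
river: ρ → (9,10,-4)
river: ρ → (-4,14,3)
river: ρ → (3,10,-12)
river: ρ → (-12,14,1)
river: ρ → (1,14,-12)
river: ρ → (-12,10,3)
river: ρ → (3,14,-4)
river: ρ → (-4,10,9)
river: ρ → (9,8,-5)
closes: descent 2, river 22
min |a| on river = 1

1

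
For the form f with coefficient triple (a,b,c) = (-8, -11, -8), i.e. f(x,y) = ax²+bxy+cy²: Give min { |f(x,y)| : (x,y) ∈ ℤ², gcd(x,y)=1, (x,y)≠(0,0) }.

translate: b→-5 (≡11 mod 16), so (8,11,8)→(8,-5,5)
flip: (8,-5,5)→(5,5,8)
reduced (well bottom): (5,5,8) with a≤c, −a<b≤a
well minimum |f| = |-5| = 5 (negative-definite)

5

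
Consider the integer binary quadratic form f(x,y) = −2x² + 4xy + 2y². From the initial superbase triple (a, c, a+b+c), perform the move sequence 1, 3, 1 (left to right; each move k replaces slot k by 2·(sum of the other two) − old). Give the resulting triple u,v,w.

start (-2,2,4) = (f(1,0),f(0,1),f(1,1))
replace slot 1: 2·(2+4) − (-2) = 14 → (14,2,4)
replace slot 3: 2·(14+2) − 4 = 28 → (14,2,28)
replace slot 1: 2·(2+28) − 14 = 46 → (46,2,28)

46,2,28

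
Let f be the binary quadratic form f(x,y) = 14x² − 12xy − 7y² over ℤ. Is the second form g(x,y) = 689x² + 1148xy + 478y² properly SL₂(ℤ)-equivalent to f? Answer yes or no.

D₁ = 536, D₂ = 536
river cycle of f (length 14): (-7, 12, 14), (14, 16, -5), (-5, 14, 17), (17, 20, -2), (-2, 20, 17), (17, 14, -5), (-5, 16, 14), (14, 12, -7), (-7, 16, 10), (10, 4, -13), … (4 more)
river cycle of g (length 14): (-7, 12, 14), (14, 16, -5), (-5, 14, 17), (17, 20, -2), (-2, 20, 17), (17, 14, -5), (-5, 16, 14), (14, 12, -7), (-7, 16, 10), (10, 4, -13), … (4 more)
cycles coincide ⇒ equivalent

yes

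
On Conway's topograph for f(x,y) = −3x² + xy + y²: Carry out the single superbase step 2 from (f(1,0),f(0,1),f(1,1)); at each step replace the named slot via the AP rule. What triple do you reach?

start (-3,1,-1) = (f(1,0),f(0,1),f(1,1))
replace slot 2: 2·((-3)+(-1)) − 1 = -9 → (-3,-9,-1)

-3,-9,-1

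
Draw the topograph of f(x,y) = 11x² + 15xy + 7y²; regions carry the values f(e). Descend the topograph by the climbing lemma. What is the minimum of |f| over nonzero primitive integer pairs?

translate: b→-7 (≡15 mod 22), so (11,15,7)→(11,-7,3)
flip: (11,-7,3)→(3,7,11)
translate: b→1 (≡7 mod 6), so (3,7,11)→(3,1,7)
reduced (well bottom): (3,1,7) with a≤c, −a<b≤a
well minimum = a = 3

3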